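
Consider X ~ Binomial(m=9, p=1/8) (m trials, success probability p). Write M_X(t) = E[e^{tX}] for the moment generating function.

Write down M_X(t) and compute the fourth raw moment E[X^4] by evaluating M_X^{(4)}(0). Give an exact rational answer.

E[X^4] = d^4M/dt^4 |_{t=0} = 4005/256

M_X(t) = (e^(t)/8 + 7/8)^9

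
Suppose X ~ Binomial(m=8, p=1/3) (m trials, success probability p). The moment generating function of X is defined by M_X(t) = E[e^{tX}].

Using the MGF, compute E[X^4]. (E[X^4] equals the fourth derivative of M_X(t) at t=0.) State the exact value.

E[X^4] = D^4[M](0) = 3824/27

M_X(t) = (e^(t)/3 + 2/3)^8
D^4[M](t) = 4096*e^(8*t)/6561 + 38416*e^(7*t)/6561 + 1792*e^(6*t)/81 + 280000*e^(5*t)/6561 + 286720*e^(4*t)/6561 + 1792*e^(3*t)/81 + 28672*e^(2*t)/6561 + 1024*e^(t)/6561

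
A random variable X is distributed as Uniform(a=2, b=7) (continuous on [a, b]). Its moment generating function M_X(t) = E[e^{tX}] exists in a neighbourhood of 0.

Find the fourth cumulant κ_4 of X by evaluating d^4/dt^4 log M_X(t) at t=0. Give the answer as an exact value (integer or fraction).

M_X(t) = (e^(7*t) - e^(2*t))/(5*t)
K_X(t) = log M_X(t) = -log(t) + log(e^(7*t) - e^(2*t)) - log(5)
K′(t) = (7*t*e^(5*t) - 2*t - e^(5*t) + 1)/(t*e^(5*t) - t)
K′′(t) = (-25*t^2*e^(5*t) + e^(10*t) - 2*e^(5*t) + 1)/(t^2*e^(10*t) - 2*t^2*e^(5*t) + t^2)
K′′′(t) = (125*t^3*e^(10*t) + 125*t^3*e^(5*t) - 2*e^(15*t) + 6*e^(10*t) - 6*e^(5*t) + 2)/(t^3*e^(15*t) - 3*t^3*e^(10*t) + 3*t^3*e^(5*t) - t^3)

κ_4 = K′′′′(0) = -125/24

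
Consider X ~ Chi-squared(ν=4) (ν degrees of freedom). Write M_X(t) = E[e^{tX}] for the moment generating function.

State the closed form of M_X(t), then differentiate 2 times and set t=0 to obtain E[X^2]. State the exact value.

M_X(t) = (1 - 2*t)^(-2)
dM/dt = -4/(8*t^3 - 12*t^2 + 6*t - 1)
d^2M/dt^2 = 24/(16*t^4 - 32*t^3 + 24*t^2 - 8*t + 1)

E[X^2] = d^2M/dt^2 |_{t=0} = 24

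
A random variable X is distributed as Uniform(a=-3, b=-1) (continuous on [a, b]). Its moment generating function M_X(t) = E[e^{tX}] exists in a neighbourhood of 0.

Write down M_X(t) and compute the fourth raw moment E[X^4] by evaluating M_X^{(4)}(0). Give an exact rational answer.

E[X^4] = M′′′′(0) = 121/5

M_X(t) = (e^(-t) - e^(-3*t))/(2*t)
M′(t) = (-t*e^(2*t) + 3*t - e^(2*t) + 1)*e^(-3*t)/(2*t^2)
M′′(t) = (t^2*e^(2*t) - 9*t^2 + 2*t*e^(2*t) - 6*t + 2*e^(2*t) - 2)*e^(-3*t)/(2*t^3)
M′′′(t) = (-t^3*e^(2*t) + 27*t^3 - 3*t^2*e^(2*t) + 27*t^2 - 6*t*e^(2*t) + 18*t - 6*e^(2*t) + 6)*e^(-3*t)/(2*t^4)
M′′′′(t) = (t^4*e^(2*t) - 81*t^4 + 4*t^3*e^(2*t) - 108*t^3 + 12*t^2*e^(2*t) - 108*t^2 + 24*t*e^(2*t) - 72*t + 24*e^(2*t) - 24)*e^(-3*t)/(2*t^5)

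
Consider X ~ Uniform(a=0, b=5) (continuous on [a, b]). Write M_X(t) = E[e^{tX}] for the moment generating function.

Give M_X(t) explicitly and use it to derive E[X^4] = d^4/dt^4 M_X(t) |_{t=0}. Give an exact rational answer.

E[X^4] = D^4[M](0) = 125

M_X(t) = (e^(5*t) - 1)/(5*t)
D^4[M](t) = (625*t^4*e^(5*t) - 500*t^3*e^(5*t) + 300*t^2*e^(5*t) - 120*t*e^(5*t) + 24*e^(5*t) - 24)/(5*t^5)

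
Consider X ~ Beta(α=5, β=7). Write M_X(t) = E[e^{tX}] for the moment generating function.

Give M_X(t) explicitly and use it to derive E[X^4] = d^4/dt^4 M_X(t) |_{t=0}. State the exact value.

M_X(t) = ₁F₁(5; 12; t)
D^4[M](t) = 2*₁F₁(9; 16; t)/39

E[X^4] = D^4[M](0) = 2/39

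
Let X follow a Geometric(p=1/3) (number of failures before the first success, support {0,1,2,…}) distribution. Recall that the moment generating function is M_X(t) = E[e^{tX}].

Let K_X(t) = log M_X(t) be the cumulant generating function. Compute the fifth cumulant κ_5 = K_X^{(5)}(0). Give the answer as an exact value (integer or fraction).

κ_5 = D^5[K](0) = 2190

M_X(t) = 1/(3*(1 - 2*e^(t)/3))
K_X(t) = log M_X(t) = -log(1 - 2*e^(t)/3) - log(3)
D^5[K](t) = (-48*e^(4*t) - 792*e^(3*t) - 1188*e^(2*t) - 162*e^(t))/(32*e^(5*t) - 240*e^(4*t) + 720*e^(3*t) - 1080*e^(2*t) + 810*e^(t) - 243)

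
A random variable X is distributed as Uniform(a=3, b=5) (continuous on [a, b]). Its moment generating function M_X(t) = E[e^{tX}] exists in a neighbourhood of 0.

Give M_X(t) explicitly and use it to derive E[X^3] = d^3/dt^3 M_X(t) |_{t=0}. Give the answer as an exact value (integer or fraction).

E[X^3] = d^3M/dt^3 |_{t=0} = 68

M_X(t) = (e^(5*t) - e^(3*t))/(2*t)
dM/dt = (5*t*e^(5*t) - 3*t*e^(3*t) - e^(5*t) + e^(3*t))/(2*t^2)
d^2M/dt^2 = (25*t^2*e^(5*t) - 9*t^2*e^(3*t) - 10*t*e^(5*t) + 6*t*e^(3*t) + 2*e^(5*t) - 2*e^(3*t))/(2*t^3)
d^3M/dt^3 = (125*t^3*e^(5*t) - 27*t^3*e^(3*t) - 75*t^2*e^(5*t) + 27*t^2*e^(3*t) + 30*t*e^(5*t) - 18*t*e^(3*t) - 6*e^(5*t) + 6*e^(3*t))/(2*t^4)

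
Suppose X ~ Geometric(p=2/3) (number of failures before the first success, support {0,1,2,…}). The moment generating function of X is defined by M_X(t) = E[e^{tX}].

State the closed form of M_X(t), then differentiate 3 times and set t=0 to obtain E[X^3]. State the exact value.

M_X(t) = 2/(3*(1 - e^(t)/3))
dM/dt = 2*e^(t)/(e^(2*t) - 6*e^(t) + 9)
d^2M/dt^2 = (-2*e^(2*t) - 6*e^(t))/(e^(3*t) - 9*e^(2*t) + 27*e^(t) - 27)
d^3M/dt^3 = (2*e^(3*t) + 24*e^(2*t) + 18*e^(t))/(e^(4*t) - 12*e^(3*t) + 54*e^(2*t) - 108*e^(t) + 81)

E[X^3] = d^3M/dt^3 |_{t=0} = 11/4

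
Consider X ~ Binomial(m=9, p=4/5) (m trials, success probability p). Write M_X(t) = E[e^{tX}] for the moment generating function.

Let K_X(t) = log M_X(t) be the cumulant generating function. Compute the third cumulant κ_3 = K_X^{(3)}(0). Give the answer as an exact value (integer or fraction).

M_X(t) = (4*e^(t)/5 + 1/5)^9
K_X(t) = log M_X(t) = 9*log(4*e^(t)/5 + 1/5)
K′(t) = 36*e^(t)/(4*e^(t) + 1)
K′′(t) = 36*e^(t)/(16*e^(2*t) + 8*e^(t) + 1)
K′′′(t) = (-144*e^(2*t) + 36*e^(t))/(64*e^(3*t) + 48*e^(2*t) + 12*e^(t) + 1)

κ_3 = K′′′(0) = -108/125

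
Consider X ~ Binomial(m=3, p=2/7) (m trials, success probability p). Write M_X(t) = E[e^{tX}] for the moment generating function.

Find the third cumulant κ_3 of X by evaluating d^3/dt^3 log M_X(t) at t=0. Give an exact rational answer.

M_X(t) = (2*e^(t)/7 + 5/7)^3
K_X(t) = log M_X(t) = 3*log(2*e^(t)/7 + 5/7)
dK/dt = 6*e^(t)/(2*e^(t) + 5)
d^2K/dt^2 = 30*e^(t)/(4*e^(2*t) + 20*e^(t) + 25)
d^3K/dt^3 = (-60*e^(2*t) + 150*e^(t))/(8*e^(3*t) + 60*e^(2*t) + 150*e^(t) + 125)

κ_3 = d^3K/dt^3 |_{t=0} = 90/343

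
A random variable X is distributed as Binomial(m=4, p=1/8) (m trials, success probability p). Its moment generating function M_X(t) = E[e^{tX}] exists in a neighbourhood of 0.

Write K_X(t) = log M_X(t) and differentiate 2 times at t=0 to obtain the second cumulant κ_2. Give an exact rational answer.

M_X(t) = (e^(t)/8 + 7/8)^4
K_X(t) = log M_X(t) = 4*log(e^(t)/8 + 7/8)
dK/dt = 4*e^(t)/(e^(t) + 7)
d^2K/dt^2 = 28*e^(t)/(e^(2*t) + 14*e^(t) + 49)

κ_2 = d^2K/dt^2 |_{t=0} = 7/16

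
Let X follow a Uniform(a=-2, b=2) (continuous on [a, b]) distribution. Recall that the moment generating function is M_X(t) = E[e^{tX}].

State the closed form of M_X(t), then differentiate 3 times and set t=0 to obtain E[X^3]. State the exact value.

E[X^3] = d^3M/dt^3 |_{t=0} = 0

M_X(t) = (e^(2*t) - e^(-2*t))/(4*t)
dM/dt = (2*t*e^(4*t) + 2*t - e^(4*t) + 1)*e^(-2*t)/(4*t^2)
d^2M/dt^2 = (2*t^2*e^(4*t) - 2*t^2 - 2*t*e^(4*t) - 2*t + e^(4*t) - 1)*e^(-2*t)/(2*t^3)
d^3M/dt^3 = (4*t^3*e^(4*t) + 4*t^3 - 6*t^2*e^(4*t) + 6*t^2 + 6*t*e^(4*t) + 6*t - 3*e^(4*t) + 3)*e^(-2*t)/(2*t^4)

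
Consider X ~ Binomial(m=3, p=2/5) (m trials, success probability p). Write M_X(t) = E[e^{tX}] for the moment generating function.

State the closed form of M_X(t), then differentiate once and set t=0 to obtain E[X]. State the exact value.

M_X(t) = (2*e^(t)/5 + 3/5)^3
D[M](t) = 24*e^(3*t)/125 + 72*e^(2*t)/125 + 54*e^(t)/125

E[X] = D[M](0) = 6/5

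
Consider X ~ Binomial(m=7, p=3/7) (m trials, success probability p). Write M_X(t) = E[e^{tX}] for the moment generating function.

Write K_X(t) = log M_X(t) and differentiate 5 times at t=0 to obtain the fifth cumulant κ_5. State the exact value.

κ_5 = K^(5)(0) = -1140/2401

M_X(t) = (3*e^(t)/7 + 4/7)^7
K_X(t) = log M_X(t) = 7*log(3*e^(t)/7 + 4/7)
K^(5)(t) = (-2268*e^(4*t) + 33264*e^(3*t) - 44352*e^(2*t) + 5376*e^(t))/(243*e^(5*t) + 1620*e^(4*t) + 4320*e^(3*t) + 5760*e^(2*t) + 3840*e^(t) + 1024)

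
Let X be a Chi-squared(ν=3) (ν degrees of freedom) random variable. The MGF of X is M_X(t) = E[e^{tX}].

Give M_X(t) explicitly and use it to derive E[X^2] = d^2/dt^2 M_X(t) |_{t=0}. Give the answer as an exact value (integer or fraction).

M_X(t) = (1 - 2*t)^(-3/2)
dM/dt = 3/(4*t^2*√(1 - 2*t) - 4*t*√(1 - 2*t) + √(1 - 2*t))
d^2M/dt^2 = -15/(8*t^3*√(1 - 2*t) - 12*t^2*√(1 - 2*t) + 6*t*√(1 - 2*t) - √(1 - 2*t))

E[X^2] = d^2M/dt^2 |_{t=0} = 15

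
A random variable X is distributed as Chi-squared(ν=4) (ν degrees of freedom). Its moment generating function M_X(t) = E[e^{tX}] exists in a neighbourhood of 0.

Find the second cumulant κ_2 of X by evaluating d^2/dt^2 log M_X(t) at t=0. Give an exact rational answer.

M_X(t) = (1 - 2*t)^(-2)
K_X(t) = log M_X(t) = -2*log(1 - 2*t)
D^2[K](t) = 8/(4*t^2 - 4*t + 1)

κ_2 = D^2[K](0) = 8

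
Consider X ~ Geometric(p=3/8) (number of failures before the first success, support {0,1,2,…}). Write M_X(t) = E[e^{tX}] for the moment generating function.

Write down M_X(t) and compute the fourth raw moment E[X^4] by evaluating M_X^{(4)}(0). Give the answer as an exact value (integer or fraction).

M_X(t) = 3/(8*(1 - 5*e^(t)/8))
M^(4)(t) = (-1875*e^(4*t) - 33000*e^(3*t) - 52800*e^(2*t) - 7680*e^(t))/(3125*e^(5*t) - 25000*e^(4*t) + 80000*e^(3*t) - 128000*e^(2*t) + 102400*e^(t) - 32768)

E[X^4] = M^(4)(0) = 10595/27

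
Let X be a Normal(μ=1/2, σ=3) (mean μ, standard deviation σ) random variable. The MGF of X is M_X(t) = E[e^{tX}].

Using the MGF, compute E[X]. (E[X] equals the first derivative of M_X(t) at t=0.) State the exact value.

E[X] = M′(0) = 1/2

M_X(t) = e^(9*t^2/2 + t/2)
M′(t) = 9*t*e^(t/2)*e^(9*t^2/2) + e^(t/2)*e^(9*t^2/2)/2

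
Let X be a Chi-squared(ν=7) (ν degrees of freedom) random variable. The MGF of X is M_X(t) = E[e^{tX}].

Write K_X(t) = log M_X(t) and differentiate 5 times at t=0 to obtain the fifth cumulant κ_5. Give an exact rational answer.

κ_5 = D^5[K](0) = 2688

M_X(t) = (1 - 2*t)^(-7/2)
K_X(t) = log M_X(t) = -7*log(1 - 2*t)/2
D^5[K](t) = -2688/(32*t^5 - 80*t^4 + 80*t^3 - 40*t^2 + 10*t - 1)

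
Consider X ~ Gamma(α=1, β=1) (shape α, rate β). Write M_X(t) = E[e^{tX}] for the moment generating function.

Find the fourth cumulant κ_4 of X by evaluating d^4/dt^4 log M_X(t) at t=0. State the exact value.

κ_4 = K^(4)(0) = 6

M_X(t) = 1/(1 - t)
K_X(t) = log M_X(t) = -log(1 - t)
K^(4)(t) = 6/(t^4 - 4*t^3 + 6*t^2 - 4*t + 1)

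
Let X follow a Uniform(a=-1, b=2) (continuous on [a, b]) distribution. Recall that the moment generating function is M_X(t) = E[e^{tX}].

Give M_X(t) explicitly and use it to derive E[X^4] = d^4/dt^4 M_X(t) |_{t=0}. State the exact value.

E[X^4] = M′′′′(0) = 11/5

M_X(t) = (e^(2*t) - e^(-t))/(3*t)
M′(t) = (2*t*e^(3*t) + t - e^(3*t) + 1)*e^(-t)/(3*t^2)
M′′(t) = (4*t^2*e^(3*t) - t^2 - 4*t*e^(3*t) - 2*t + 2*e^(3*t) - 2)*e^(-t)/(3*t^3)
M′′′(t) = (8*t^3*e^(3*t) + t^3 - 12*t^2*e^(3*t) + 3*t^2 + 12*t*e^(3*t) + 6*t - 6*e^(3*t) + 6)*e^(-t)/(3*t^4)
M′′′′(t) = (16*t^4*e^(3*t) - t^4 - 32*t^3*e^(3*t) - 4*t^3 + 48*t^2*e^(3*t) - 12*t^2 - 48*t*e^(3*t) - 24*t + 24*e^(3*t) - 24)*e^(-t)/(3*t^5)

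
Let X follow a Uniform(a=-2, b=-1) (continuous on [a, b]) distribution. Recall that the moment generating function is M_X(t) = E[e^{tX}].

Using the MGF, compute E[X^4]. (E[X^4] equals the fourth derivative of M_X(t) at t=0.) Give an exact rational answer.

M_X(t) = (e^(-t) - e^(-2*t))/t
M′(t) = (-t*e^(t) + 2*t - e^(t) + 1)*e^(-2*t)/t^2
M′′(t) = (t^2*e^(t) - 4*t^2 + 2*t*e^(t) - 4*t + 2*e^(t) - 2)*e^(-2*t)/t^3
M′′′(t) = (-t^3*e^(t) + 8*t^3 - 3*t^2*e^(t) + 12*t^2 - 6*t*e^(t) + 12*t - 6*e^(t) + 6)*e^(-2*t)/t^4
M′′′′(t) = (t^4*e^(t) - 16*t^4 + 4*t^3*e^(t) - 32*t^3 + 12*t^2*e^(t) - 48*t^2 + 24*t*e^(t) - 48*t + 24*e^(t) - 24)*e^(-2*t)/t^5

E[X^4] = M′′′′(0) = 31/5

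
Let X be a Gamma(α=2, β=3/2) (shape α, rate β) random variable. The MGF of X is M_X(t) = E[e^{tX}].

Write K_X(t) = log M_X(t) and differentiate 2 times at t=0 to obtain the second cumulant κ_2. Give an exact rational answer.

M_X(t) = 9/(4*(3/2 - t)^2)
K_X(t) = log M_X(t) = -2*log(3/2 - t) - 2*log(2) + 2*log(3)
K′(t) = -4/(2*t - 3)
K′′(t) = 8/(4*t^2 - 12*t + 9)

κ_2 = K′′(0) = 8/9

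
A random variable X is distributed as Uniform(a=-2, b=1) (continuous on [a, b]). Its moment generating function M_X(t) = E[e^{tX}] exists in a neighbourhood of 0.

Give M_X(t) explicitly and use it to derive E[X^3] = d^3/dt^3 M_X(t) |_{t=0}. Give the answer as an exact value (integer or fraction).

E[X^3] = D^3[M](0) = -5/4

M_X(t) = (e^(t) - e^(-2*t))/(3*t)
D^3[M](t) = (t^3*e^(3*t) + 8*t^3 - 3*t^2*e^(3*t) + 12*t^2 + 6*t*e^(3*t) + 12*t - 6*e^(3*t) + 6)*e^(-2*t)/(3*t^4)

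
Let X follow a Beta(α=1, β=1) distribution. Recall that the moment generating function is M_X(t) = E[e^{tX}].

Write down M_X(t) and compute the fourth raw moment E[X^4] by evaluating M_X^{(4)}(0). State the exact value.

E[X^4] = M′′′′(0) = 1/5

M_X(t) = ₁F₁(1; 2; t)
M′(t) = ₁F₁(2; 3; t)/2
M′′(t) = ₁F₁(3; 4; t)/3
M′′′(t) = ₁F₁(4; 5; t)/4
M′′′′(t) = ₁F₁(5; 6; t)/5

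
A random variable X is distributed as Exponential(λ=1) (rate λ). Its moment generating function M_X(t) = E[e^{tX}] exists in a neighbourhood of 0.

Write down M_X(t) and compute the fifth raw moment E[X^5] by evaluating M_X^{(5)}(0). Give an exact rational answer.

M_X(t) = 1/(1 - t)
M′(t) = 1/(t^2 - 2*t + 1)
M′′(t) = -2/(t^3 - 3*t^2 + 3*t - 1)
M′′′(t) = 6/(t^4 - 4*t^3 + 6*t^2 - 4*t + 1)
M′′′′(t) = -24/(t^5 - 5*t^4 + 10*t^3 - 10*t^2 + 5*t - 1)
M′′′′′(t) = 120/(t^6 - 6*t^5 + 15*t^4 - 20*t^3 + 15*t^2 - 6*t + 1)

E[X^5] = M′′′′′(0) = 120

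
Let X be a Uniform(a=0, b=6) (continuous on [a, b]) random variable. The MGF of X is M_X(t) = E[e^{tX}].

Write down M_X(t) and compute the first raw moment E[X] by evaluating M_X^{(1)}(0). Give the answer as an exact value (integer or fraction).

M_X(t) = (e^(6*t) - 1)/(6*t)
dM/dt = (6*t*e^(6*t) - e^(6*t) + 1)/(6*t^2)

E[X] = dM/dt |_{t=0} = 3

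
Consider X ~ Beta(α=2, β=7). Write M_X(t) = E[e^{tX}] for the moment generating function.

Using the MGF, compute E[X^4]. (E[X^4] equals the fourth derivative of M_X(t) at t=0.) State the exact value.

E[X^4] = d^4M/dt^4 |_{t=0} = 1/99

M_X(t) = ₁F₁(2; 9; t)
dM/dt = 2*₁F₁(3; 10; t)/9
d^2M/dt^2 = ₁F₁(4; 11; t)/15
d^3M/dt^3 = 4*₁F₁(5; 12; t)/165
d^4M/dt^4 = ₁F₁(6; 13; t)/99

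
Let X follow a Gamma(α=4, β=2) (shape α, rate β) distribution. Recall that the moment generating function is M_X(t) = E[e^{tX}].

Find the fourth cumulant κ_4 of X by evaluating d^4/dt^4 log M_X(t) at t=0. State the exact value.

M_X(t) = 16/(2 - t)^4
K_X(t) = log M_X(t) = -4*log(2 - t) + 4*log(2)
dK/dt = -4/(t - 2)
d^2K/dt^2 = 4/(t^2 - 4*t + 4)
d^3K/dt^3 = -8/(t^3 - 6*t^2 + 12*t - 8)
d^4K/dt^4 = 24/(t^4 - 8*t^3 + 24*t^2 - 32*t + 16)

κ_4 = d^4K/dt^4 |_{t=0} = 3/2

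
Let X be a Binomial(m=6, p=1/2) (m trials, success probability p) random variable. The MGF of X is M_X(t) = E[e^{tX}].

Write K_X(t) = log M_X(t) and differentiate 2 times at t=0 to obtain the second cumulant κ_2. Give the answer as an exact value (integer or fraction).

κ_2 = d^2K/dt^2 |_{t=0} = 3/2

M_X(t) = (e^(t)/2 + 1/2)^6
K_X(t) = log M_X(t) = 6*log(e^(t)/2 + 1/2)
dK/dt = 6*e^(t)/(e^(t) + 1)
d^2K/dt^2 = 6*e^(t)/(e^(2*t) + 2*e^(t) + 1)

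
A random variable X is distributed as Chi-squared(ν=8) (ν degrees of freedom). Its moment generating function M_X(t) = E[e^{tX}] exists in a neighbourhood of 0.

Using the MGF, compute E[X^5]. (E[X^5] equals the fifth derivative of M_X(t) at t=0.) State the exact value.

M_X(t) = (1 - 2*t)^(-4)
dM/dt = -8/(32*t^5 - 80*t^4 + 80*t^3 - 40*t^2 + 10*t - 1)
d^2M/dt^2 = 80/(64*t^6 - 192*t^5 + 240*t^4 - 160*t^3 + 60*t^2 - 12*t + 1)
d^3M/dt^3 = -960/(128*t^7 - 448*t^6 + 672*t^5 - 560*t^4 + 280*t^3 - 84*t^2 + 14*t - 1)
d^4M/dt^4 = 13440/(256*t^8 - 1024*t^7 + 1792*t^6 - 1792*t^5 + 1120*t^4 - 448*t^3 + 112*t^2 - 16*t + 1)
d^5M/dt^5 = -215040/(512*t^9 - 2304*t^8 + 4608*t^7 - 5376*t^6 + 4032*t^5 - 2016*t^4 + 672*t^3 - 144*t^2 + 18*t - 1)

E[X^5] = d^5M/dt^5 |_{t=0} = 215040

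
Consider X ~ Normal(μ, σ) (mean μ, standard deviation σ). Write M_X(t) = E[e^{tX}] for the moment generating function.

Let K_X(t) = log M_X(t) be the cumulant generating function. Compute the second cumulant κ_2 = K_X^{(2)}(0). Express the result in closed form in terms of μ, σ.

κ_2 = d^2K/dt^2 |_{t=0} = σ^2

M_X(t) = e^(μ*t + σ^2*t^2/2)
K_X(t) = log M_X(t) = μ*t + σ^2*t^2/2
dK/dt = μ + σ^2*t
d^2K/dt^2 = σ^2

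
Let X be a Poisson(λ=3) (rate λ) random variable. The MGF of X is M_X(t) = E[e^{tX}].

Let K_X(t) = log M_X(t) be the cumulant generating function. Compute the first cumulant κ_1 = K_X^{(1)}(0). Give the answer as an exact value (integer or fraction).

κ_1 = dK/dt |_{t=0} = 3

M_X(t) = e^(3*e^(t) - 3)
K_X(t) = log M_X(t) = 3*e^(t) - 3
dK/dt = 3*e^(t)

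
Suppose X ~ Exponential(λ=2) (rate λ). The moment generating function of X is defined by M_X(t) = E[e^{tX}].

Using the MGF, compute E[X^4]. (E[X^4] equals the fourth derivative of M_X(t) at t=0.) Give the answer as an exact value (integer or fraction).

E[X^4] = d^4M/dt^4 |_{t=0} = 3/2

M_X(t) = 2/(2 - t)
dM/dt = 2/(t^2 - 4*t + 4)
d^2M/dt^2 = -4/(t^3 - 6*t^2 + 12*t - 8)
d^3M/dt^3 = 12/(t^4 - 8*t^3 + 24*t^2 - 32*t + 16)
d^4M/dt^4 = -48/(t^5 - 10*t^4 + 40*t^3 - 80*t^2 + 80*t - 32)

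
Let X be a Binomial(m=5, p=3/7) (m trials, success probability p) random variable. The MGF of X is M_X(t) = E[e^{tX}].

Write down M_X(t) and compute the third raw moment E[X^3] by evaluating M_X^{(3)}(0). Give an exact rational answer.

M_X(t) = (3*e^(t)/7 + 4/7)^5
M^(3)(t) = 30375*e^(5*t)/16807 + 103680*e^(4*t)/16807 + 116640*e^(3*t)/16807 + 46080*e^(2*t)/16807 + 3840*e^(t)/16807

E[X^3] = M^(3)(0) = 6135/343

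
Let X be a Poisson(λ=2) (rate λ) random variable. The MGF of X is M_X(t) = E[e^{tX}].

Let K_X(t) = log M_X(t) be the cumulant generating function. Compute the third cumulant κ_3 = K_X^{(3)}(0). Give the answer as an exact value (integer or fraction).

κ_3 = D^3[K](0) = 2

M_X(t) = e^(2*e^(t) - 2)
K_X(t) = log M_X(t) = 2*e^(t) - 2
D^3[K](t) = 2*e^(t)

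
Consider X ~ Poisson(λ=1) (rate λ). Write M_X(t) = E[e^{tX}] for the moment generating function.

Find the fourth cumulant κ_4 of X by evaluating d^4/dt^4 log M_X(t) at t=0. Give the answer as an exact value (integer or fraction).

M_X(t) = e^(e^(t) - 1)
K_X(t) = log M_X(t) = e^(t) - 1
K′(t) = e^(t)
K′′(t) = e^(t)
K′′′(t) = e^(t)
K′′′′(t) = e^(t)

κ_4 = K′′′′(0) = 1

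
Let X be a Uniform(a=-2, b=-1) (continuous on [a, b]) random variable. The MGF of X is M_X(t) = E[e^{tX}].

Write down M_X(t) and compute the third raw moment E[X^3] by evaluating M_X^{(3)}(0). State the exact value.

M_X(t) = (e^(-t) - e^(-2*t))/t
M^(3)(t) = (-t^3*e^(t) + 8*t^3 - 3*t^2*e^(t) + 12*t^2 - 6*t*e^(t) + 12*t - 6*e^(t) + 6)*e^(-2*t)/t^4

E[X^3] = M^(3)(0) = -15/4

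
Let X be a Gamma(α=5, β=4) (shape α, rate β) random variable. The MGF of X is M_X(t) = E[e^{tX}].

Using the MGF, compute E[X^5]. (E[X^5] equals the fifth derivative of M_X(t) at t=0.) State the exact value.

E[X^5] = M^(5)(0) = 945/64

M_X(t) = 1024/(4 - t)^5
M^(5)(t) = 15482880/(t^10 - 40*t^9 + 720*t^8 - 7680*t^7 + 53760*t^6 - 258048*t^5 + 860160*t^4 - 1966080*t^3 + 2949120*t^2 - 2621440*t + 1048576)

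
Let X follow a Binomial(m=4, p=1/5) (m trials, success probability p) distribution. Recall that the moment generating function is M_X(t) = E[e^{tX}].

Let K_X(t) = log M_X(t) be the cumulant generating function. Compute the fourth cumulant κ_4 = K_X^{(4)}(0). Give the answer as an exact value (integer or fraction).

M_X(t) = (e^(t)/5 + 4/5)^4
K_X(t) = log M_X(t) = 4*log(e^(t)/5 + 4/5)
dK/dt = 4*e^(t)/(e^(t) + 4)
d^2K/dt^2 = 16*e^(t)/(e^(2*t) + 8*e^(t) + 16)
d^3K/dt^3 = (-16*e^(2*t) + 64*e^(t))/(e^(3*t) + 12*e^(2*t) + 48*e^(t) + 64)
d^4K/dt^4 = (16*e^(3*t) - 256*e^(2*t) + 256*e^(t))/(e^(4*t) + 16*e^(3*t) + 96*e^(2*t) + 256*e^(t) + 256)

κ_4 = d^4K/dt^4 |_{t=0} = 16/625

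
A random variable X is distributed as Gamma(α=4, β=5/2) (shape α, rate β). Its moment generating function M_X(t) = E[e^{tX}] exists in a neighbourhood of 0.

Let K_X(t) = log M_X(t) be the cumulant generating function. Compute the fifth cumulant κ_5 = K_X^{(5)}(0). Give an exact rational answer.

κ_5 = d^5K/dt^5 |_{t=0} = 3072/3125

M_X(t) = 625/(16*(5/2 - t)^4)
K_X(t) = log M_X(t) = -4*log(5/2 - t) - 4*log(2) + 4*log(5)
dK/dt = -8/(2*t - 5)
d^2K/dt^2 = 16/(4*t^2 - 20*t + 25)
d^3K/dt^3 = -64/(8*t^3 - 60*t^2 + 150*t - 125)
d^4K/dt^4 = 384/(16*t^4 - 160*t^3 + 600*t^2 - 1000*t + 625)
d^5K/dt^5 = -3072/(32*t^5 - 400*t^4 + 2000*t^3 - 5000*t^2 + 6250*t - 3125)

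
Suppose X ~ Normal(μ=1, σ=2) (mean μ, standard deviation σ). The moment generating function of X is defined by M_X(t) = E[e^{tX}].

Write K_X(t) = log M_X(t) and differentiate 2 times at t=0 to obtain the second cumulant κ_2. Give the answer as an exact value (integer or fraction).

κ_2 = K′′(0) = 4

M_X(t) = e^(2*t^2 + t)
K_X(t) = log M_X(t) = 2*t^2 + t
K′(t) = 4*t + 1
K′′(t) = 4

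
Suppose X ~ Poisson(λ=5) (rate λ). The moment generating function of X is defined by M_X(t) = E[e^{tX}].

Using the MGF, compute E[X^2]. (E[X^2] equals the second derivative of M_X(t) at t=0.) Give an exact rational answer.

M_X(t) = e^(5*e^(t) - 5)
M′(t) = 5*e^(-5)*e^(t)*e^(5*e^(t))
M′′(t) = (25*e^(2*t)*e^(5*e^(t)) + 5*e^(t)*e^(5*e^(t)))*e^(-5)

E[X^2] = M′′(0) = 30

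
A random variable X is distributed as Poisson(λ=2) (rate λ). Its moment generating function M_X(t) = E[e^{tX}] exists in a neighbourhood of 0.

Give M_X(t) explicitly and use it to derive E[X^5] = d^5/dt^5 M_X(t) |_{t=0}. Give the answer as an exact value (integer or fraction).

E[X^5] = D^5[M](0) = 454

M_X(t) = e^(2*e^(t) - 2)
D^5[M](t) = (32*e^(5*t)*e^(2*e^(t)) + 160*e^(4*t)*e^(2*e^(t)) + 200*e^(3*t)*e^(2*e^(t)) + 60*e^(2*t)*e^(2*e^(t)) + 2*e^(t)*e^(2*e^(t)))*e^(-2)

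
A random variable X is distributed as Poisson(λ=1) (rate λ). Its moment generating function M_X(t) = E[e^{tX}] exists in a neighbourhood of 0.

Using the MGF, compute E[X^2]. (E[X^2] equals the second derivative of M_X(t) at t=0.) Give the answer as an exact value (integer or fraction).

E[X^2] = M′′(0) = 2

M_X(t) = e^(e^(t) - 1)
M′(t) = e^(-1)*e^(t)*e^(e^(t))
M′′(t) = (e^(2*t)*e^(e^(t)) + e^(t)*e^(e^(t)))*e^(-1)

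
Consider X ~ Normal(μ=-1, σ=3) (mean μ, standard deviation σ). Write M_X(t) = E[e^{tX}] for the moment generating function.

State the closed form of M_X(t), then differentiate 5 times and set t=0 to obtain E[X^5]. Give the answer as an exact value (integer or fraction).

M_X(t) = e^(9*t^2/2 - t)
M^(5)(t) = (59049*t^5*e^(9*t^2/2) - 32805*t^4*e^(9*t^2/2) + 72900*t^3*e^(9*t^2/2) - 22680*t^2*e^(9*t^2/2) + 13410*t*e^(9*t^2/2) - 1306*e^(9*t^2/2))*e^(-t)

E[X^5] = M^(5)(0) = -1306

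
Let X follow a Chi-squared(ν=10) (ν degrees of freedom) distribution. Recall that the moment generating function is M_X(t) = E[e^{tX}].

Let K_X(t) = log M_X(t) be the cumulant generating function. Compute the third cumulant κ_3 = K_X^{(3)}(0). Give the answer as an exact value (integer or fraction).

κ_3 = K′′′(0) = 80

M_X(t) = (1 - 2*t)^(-5)
K_X(t) = log M_X(t) = -5*log(1 - 2*t)
K′(t) = -10/(2*t - 1)
K′′(t) = 20/(4*t^2 - 4*t + 1)
K′′′(t) = -80/(8*t^3 - 12*t^2 + 6*t - 1)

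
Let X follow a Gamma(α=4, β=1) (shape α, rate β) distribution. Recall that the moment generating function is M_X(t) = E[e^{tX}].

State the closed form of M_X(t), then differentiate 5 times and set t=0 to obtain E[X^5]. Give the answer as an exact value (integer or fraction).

M_X(t) = (1 - t)^(-4)
M′(t) = -4/(t^5 - 5*t^4 + 10*t^3 - 10*t^2 + 5*t - 1)
M′′(t) = 20/(t^6 - 6*t^5 + 15*t^4 - 20*t^3 + 15*t^2 - 6*t + 1)
M′′′(t) = -120/(t^7 - 7*t^6 + 21*t^5 - 35*t^4 + 35*t^3 - 21*t^2 + 7*t - 1)
M′′′′(t) = 840/(t^8 - 8*t^7 + 28*t^6 - 56*t^5 + 70*t^4 - 56*t^3 + 28*t^2 - 8*t + 1)
M′′′′′(t) = -6720/(t^9 - 9*t^8 + 36*t^7 - 84*t^6 + 126*t^5 - 126*t^4 + 84*t^3 - 36*t^2 + 9*t - 1)

E[X^5] = M′′′′′(0) = 6720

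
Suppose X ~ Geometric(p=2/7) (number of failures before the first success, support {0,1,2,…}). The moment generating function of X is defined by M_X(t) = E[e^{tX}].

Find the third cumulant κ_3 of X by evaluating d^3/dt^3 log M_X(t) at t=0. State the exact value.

κ_3 = K′′′(0) = 105/2

M_X(t) = 2/(7*(1 - 5*e^(t)/7))
K_X(t) = log M_X(t) = -log(1 - 5*e^(t)/7) - log(7) + log(2)
K′(t) = -5*e^(t)/(5*e^(t) - 7)
K′′(t) = 35*e^(t)/(25*e^(2*t) - 70*e^(t) + 49)
K′′′(t) = (-175*e^(2*t) - 245*e^(t))/(125*e^(3*t) - 525*e^(2*t) + 735*e^(t) - 343)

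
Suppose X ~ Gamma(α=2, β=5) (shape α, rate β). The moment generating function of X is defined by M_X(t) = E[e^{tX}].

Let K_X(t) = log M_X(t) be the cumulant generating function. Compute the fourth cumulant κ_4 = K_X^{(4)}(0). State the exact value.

M_X(t) = 25/(5 - t)^2
K_X(t) = log M_X(t) = -2*log(5 - t) + 2*log(5)
D^4[K](t) = 12/(t^4 - 20*t^3 + 150*t^2 - 500*t + 625)

κ_4 = D^4[K](0) = 12/625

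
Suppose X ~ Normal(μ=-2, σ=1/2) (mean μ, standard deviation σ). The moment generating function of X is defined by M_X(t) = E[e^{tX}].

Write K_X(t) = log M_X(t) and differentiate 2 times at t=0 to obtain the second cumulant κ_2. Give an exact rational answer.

κ_2 = D^2[K](0) = 1/4

M_X(t) = e^(t^2/8 - 2*t)
K_X(t) = log M_X(t) = t^2/8 - 2*t
D^2[K](t) = 1/4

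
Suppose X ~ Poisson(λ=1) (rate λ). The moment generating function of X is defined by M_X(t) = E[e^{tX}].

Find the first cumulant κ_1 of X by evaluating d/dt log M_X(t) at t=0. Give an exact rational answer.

M_X(t) = e^(e^(t) - 1)
K_X(t) = log M_X(t) = e^(t) - 1
dK/dt = e^(t)

κ_1 = dK/dt |_{t=0} = 1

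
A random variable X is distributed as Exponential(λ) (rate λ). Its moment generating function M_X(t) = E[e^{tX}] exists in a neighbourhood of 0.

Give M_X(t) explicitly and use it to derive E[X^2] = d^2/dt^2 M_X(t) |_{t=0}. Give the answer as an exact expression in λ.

E[X^2] = M^(2)(0) = 2/λ^2

M_X(t) = λ/(λ - t)
M^(2)(t) = -2*λ/(-λ^3 + 3*λ^2*t - 3*λ*t^2 + t^3)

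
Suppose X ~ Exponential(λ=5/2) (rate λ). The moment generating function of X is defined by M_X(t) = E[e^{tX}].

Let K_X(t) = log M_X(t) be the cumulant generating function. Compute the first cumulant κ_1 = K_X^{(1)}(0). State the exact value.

κ_1 = K′(0) = 2/5

M_X(t) = 5/(2*(5/2 - t))
K_X(t) = log M_X(t) = -log(5/2 - t) - log(2) + log(5)
K′(t) = -2/(2*t - 5)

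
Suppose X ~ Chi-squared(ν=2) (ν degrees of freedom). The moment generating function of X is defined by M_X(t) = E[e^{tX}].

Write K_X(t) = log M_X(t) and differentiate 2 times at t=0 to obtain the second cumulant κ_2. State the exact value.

κ_2 = K′′(0) = 4

M_X(t) = 1/(1 - 2*t)
K_X(t) = log M_X(t) = -log(1 - 2*t)
K′(t) = -2/(2*t - 1)
K′′(t) = 4/(4*t^2 - 4*t + 1)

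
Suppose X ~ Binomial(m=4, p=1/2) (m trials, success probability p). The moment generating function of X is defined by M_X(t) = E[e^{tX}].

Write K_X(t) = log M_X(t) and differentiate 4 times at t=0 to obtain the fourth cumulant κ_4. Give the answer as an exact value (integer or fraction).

M_X(t) = (e^(t)/2 + 1/2)^4
K_X(t) = log M_X(t) = 4*log(e^(t)/2 + 1/2)
D^4[K](t) = (4*e^(3*t) - 16*e^(2*t) + 4*e^(t))/(e^(4*t) + 4*e^(3*t) + 6*e^(2*t) + 4*e^(t) + 1)

κ_4 = D^4[K](0) = -1/2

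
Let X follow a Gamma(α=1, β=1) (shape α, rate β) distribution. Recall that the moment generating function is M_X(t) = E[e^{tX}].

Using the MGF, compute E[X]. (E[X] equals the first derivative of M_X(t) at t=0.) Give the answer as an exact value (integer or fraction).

M_X(t) = 1/(1 - t)
dM/dt = 1/(t^2 - 2*t + 1)

E[X] = dM/dt |_{t=0} = 1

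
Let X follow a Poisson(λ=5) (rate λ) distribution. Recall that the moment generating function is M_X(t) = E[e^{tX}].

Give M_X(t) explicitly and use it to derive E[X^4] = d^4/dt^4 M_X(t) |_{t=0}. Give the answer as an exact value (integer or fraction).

M_X(t) = e^(5*e^(t) - 5)
dM/dt = 5*e^(-5)*e^(t)*e^(5*e^(t))
d^2M/dt^2 = (25*e^(2*t)*e^(5*e^(t)) + 5*e^(t)*e^(5*e^(t)))*e^(-5)
d^3M/dt^3 = (125*e^(3*t)*e^(5*e^(t)) + 75*e^(2*t)*e^(5*e^(t)) + 5*e^(t)*e^(5*e^(t)))*e^(-5)
d^4M/dt^4 = (625*e^(4*t)*e^(5*e^(t)) + 750*e^(3*t)*e^(5*e^(t)) + 175*e^(2*t)*e^(5*e^(t)) + 5*e^(t)*e^(5*e^(t)))*e^(-5)

E[X^4] = d^4M/dt^4 |_{t=0} = 1555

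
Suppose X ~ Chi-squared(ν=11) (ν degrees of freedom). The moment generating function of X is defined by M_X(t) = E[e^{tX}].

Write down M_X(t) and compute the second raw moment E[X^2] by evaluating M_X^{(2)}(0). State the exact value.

E[X^2] = d^2M/dt^2 |_{t=0} = 143

M_X(t) = (1 - 2*t)^(-11/2)
dM/dt = 11/(64*t^6*√(1 - 2*t) - 192*t^5*√(1 - 2*t) + 240*t^4*√(1 - 2*t) - 160*t^3*√(1 - 2*t) + 60*t^2*√(1 - 2*t) - 12*t*√(1 - 2*t) + √(1 - 2*t))
d^2M/dt^2 = -143/(128*t^7*√(1 - 2*t) - 448*t^6*√(1 - 2*t) + 672*t^5*√(1 - 2*t) - 560*t^4*√(1 - 2*t) + 280*t^3*√(1 - 2*t) - 84*t^2*√(1 - 2*t) + 14*t*√(1 - 2*t) - √(1 - 2*t))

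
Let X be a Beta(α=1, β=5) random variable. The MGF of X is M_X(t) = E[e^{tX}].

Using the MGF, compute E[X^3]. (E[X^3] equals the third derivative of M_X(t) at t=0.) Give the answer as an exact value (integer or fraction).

M_X(t) = ₁F₁(1; 6; t)
M^(3)(t) = ₁F₁(4; 9; t)/56

E[X^3] = M^(3)(0) = 1/56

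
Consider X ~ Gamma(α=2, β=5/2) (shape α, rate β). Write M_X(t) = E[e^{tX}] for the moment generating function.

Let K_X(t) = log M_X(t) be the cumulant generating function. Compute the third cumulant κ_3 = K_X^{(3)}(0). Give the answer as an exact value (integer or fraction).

M_X(t) = 25/(4*(5/2 - t)^2)
K_X(t) = log M_X(t) = -2*log(5/2 - t) - 2*log(2) + 2*log(5)
D^3[K](t) = -32/(8*t^3 - 60*t^2 + 150*t - 125)

κ_3 = D^3[K](0) = 32/125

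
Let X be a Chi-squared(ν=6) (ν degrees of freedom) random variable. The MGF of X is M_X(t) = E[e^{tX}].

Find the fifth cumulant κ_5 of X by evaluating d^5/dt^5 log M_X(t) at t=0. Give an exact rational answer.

M_X(t) = (1 - 2*t)^(-3)
K_X(t) = log M_X(t) = -3*log(1 - 2*t)
K^(5)(t) = -2304/(32*t^5 - 80*t^4 + 80*t^3 - 40*t^2 + 10*t - 1)

κ_5 = K^(5)(0) = 2304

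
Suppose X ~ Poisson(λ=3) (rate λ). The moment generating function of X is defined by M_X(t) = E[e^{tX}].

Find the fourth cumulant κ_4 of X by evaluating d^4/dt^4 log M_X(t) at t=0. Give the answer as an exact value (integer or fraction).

κ_4 = K^(4)(0) = 3

M_X(t) = e^(3*e^(t) - 3)
K_X(t) = log M_X(t) = 3*e^(t) - 3
K^(4)(t) = 3*e^(t)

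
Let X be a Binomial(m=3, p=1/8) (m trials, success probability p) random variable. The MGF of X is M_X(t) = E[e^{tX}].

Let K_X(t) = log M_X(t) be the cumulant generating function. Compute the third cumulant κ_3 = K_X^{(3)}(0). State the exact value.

M_X(t) = (e^(t)/8 + 7/8)^3
K_X(t) = log M_X(t) = 3*log(e^(t)/8 + 7/8)
dK/dt = 3*e^(t)/(e^(t) + 7)
d^2K/dt^2 = 21*e^(t)/(e^(2*t) + 14*e^(t) + 49)
d^3K/dt^3 = (-21*e^(2*t) + 147*e^(t))/(e^(3*t) + 21*e^(2*t) + 147*e^(t) + 343)

κ_3 = d^3K/dt^3 |_{t=0} = 63/256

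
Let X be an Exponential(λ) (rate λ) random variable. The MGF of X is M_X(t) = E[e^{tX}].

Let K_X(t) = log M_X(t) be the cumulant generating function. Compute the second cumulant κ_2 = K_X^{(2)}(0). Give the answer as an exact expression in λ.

M_X(t) = λ/(λ - t)
K_X(t) = log M_X(t) = log(λ) - log(λ - t)
D^2[K](t) = 1/(λ^2 - 2*λ*t + t^2)

κ_2 = D^2[K](0) = λ^(-2)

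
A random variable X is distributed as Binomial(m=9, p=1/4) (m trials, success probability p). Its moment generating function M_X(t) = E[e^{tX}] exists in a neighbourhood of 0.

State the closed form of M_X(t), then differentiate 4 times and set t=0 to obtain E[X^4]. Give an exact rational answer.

M_X(t) = (e^(t)/4 + 3/4)^9

E[X^4] = M′′′′(0) = 1485/16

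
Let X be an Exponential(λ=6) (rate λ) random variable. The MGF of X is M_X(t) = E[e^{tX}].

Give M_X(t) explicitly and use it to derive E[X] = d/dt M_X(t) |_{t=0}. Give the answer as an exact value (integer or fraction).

E[X] = dM/dt |_{t=0} = 1/6

M_X(t) = 6/(6 - t)
dM/dt = 6/(t^2 - 12*t + 36)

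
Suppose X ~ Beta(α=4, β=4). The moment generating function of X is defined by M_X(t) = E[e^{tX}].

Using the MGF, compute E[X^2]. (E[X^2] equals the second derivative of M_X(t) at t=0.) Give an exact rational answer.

M_X(t) = ₁F₁(4; 8; t)
dM/dt = ₁F₁(5; 9; t)/2
d^2M/dt^2 = 5*₁F₁(6; 10; t)/18

E[X^2] = d^2M/dt^2 |_{t=0} = 5/18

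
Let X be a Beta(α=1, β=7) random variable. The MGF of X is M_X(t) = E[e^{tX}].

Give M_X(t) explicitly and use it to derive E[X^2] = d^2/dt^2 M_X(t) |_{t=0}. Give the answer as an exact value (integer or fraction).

E[X^2] = M′′(0) = 1/36

M_X(t) = ₁F₁(1; 8; t)
M′(t) = ₁F₁(2; 9; t)/8
M′′(t) = ₁F₁(3; 10; t)/36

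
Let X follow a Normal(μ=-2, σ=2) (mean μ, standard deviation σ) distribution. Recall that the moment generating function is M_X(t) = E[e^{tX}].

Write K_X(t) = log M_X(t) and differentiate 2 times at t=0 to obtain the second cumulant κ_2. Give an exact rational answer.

M_X(t) = e^(2*t^2 - 2*t)
K_X(t) = log M_X(t) = 2*t^2 - 2*t
K^(2)(t) = 4

κ_2 = K^(2)(0) = 4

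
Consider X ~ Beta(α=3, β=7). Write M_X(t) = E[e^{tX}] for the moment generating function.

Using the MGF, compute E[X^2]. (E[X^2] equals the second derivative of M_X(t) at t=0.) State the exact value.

M_X(t) = ₁F₁(3; 10; t)
M^(2)(t) = 6*₁F₁(5; 12; t)/55

E[X^2] = M^(2)(0) = 6/55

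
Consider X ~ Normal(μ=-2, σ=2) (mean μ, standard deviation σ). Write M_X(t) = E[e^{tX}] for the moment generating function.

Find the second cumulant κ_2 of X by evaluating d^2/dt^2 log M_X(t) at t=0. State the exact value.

κ_2 = K^(2)(0) = 4

M_X(t) = e^(2*t^2 - 2*t)
K_X(t) = log M_X(t) = 2*t^2 - 2*t
K^(2)(t) = 4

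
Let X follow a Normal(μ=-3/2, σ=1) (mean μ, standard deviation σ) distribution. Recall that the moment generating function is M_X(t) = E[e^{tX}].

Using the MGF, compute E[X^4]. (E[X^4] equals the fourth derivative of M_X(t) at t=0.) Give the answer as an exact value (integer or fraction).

M_X(t) = e^(t^2/2 - 3*t/2)
M^(4)(t) = (16*t^4*e^(t^2/2) - 96*t^3*e^(t^2/2) + 312*t^2*e^(t^2/2) - 504*t*e^(t^2/2) + 345*e^(t^2/2))*e^(-3*t/2)/16

E[X^4] = M^(4)(0) = 345/16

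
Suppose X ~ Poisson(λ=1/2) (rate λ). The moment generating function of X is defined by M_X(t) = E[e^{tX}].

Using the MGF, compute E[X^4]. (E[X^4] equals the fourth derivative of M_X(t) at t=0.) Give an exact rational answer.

M_X(t) = e^(e^(t)/2 - 1/2)
D^4[M](t) = (e^(4*t)*e^(e^(t)/2) + 12*e^(3*t)*e^(e^(t)/2) + 28*e^(2*t)*e^(e^(t)/2) + 8*e^(t)*e^(e^(t)/2))*e^(-1/2)/16

E[X^4] = D^4[M](0) = 49/16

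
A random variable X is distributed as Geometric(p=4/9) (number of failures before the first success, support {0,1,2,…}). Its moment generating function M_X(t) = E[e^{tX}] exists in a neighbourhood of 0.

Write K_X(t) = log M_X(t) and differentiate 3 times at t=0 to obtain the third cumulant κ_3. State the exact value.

κ_3 = d^3K/dt^3 |_{t=0} = 315/32

M_X(t) = 4/(9*(1 - 5*e^(t)/9))
K_X(t) = log M_X(t) = -log(1 - 5*e^(t)/9) - 2*log(3) + 2*log(2)
dK/dt = -5*e^(t)/(5*e^(t) - 9)
d^2K/dt^2 = 45*e^(t)/(25*e^(2*t) - 90*e^(t) + 81)
d^3K/dt^3 = (-225*e^(2*t) - 405*e^(t))/(125*e^(3*t) - 675*e^(2*t) + 1215*e^(t) - 729)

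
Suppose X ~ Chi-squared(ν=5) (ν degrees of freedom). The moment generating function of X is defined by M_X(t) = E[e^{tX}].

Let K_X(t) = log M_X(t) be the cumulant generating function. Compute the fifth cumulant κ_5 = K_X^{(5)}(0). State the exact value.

κ_5 = K^(5)(0) = 1920

M_X(t) = (1 - 2*t)^(-5/2)
K_X(t) = log M_X(t) = -5*log(1 - 2*t)/2
K^(5)(t) = -1920/(32*t^5 - 80*t^4 + 80*t^3 - 40*t^2 + 10*t - 1)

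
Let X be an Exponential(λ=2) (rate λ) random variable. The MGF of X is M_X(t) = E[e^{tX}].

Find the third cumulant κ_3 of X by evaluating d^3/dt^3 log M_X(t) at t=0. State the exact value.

κ_3 = K^(3)(0) = 1/4

M_X(t) = 2/(2 - t)
K_X(t) = log M_X(t) = -log(2 - t) + log(2)
K^(3)(t) = -2/(t^3 - 6*t^2 + 12*t - 8)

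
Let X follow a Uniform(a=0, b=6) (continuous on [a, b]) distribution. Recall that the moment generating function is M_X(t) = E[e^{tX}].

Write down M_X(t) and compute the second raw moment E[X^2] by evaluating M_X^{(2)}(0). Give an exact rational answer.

M_X(t) = (e^(6*t) - 1)/(6*t)
D^2[M](t) = (18*t^2*e^(6*t) - 6*t*e^(6*t) + e^(6*t) - 1)/(3*t^3)

E[X^2] = D^2[M](0) = 12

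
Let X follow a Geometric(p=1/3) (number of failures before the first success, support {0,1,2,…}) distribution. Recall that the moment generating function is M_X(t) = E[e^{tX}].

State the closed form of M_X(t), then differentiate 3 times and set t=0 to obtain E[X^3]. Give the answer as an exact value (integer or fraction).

E[X^3] = D^3[M](0) = 74

M_X(t) = 1/(3*(1 - 2*e^(t)/3))
D^3[M](t) = (8*e^(3*t) + 48*e^(2*t) + 18*e^(t))/(16*e^(4*t) - 96*e^(3*t) + 216*e^(2*t) - 216*e^(t) + 81)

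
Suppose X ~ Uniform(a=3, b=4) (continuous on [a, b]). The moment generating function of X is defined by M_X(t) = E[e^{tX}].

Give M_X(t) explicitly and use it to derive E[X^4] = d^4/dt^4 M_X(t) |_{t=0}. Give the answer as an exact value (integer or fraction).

E[X^4] = M′′′′(0) = 781/5

M_X(t) = (e^(4*t) - e^(3*t))/t
M′(t) = (4*t*e^(4*t) - 3*t*e^(3*t) - e^(4*t) + e^(3*t))/t^2
M′′(t) = (16*t^2*e^(4*t) - 9*t^2*e^(3*t) - 8*t*e^(4*t) + 6*t*e^(3*t) + 2*e^(4*t) - 2*e^(3*t))/t^3
M′′′(t) = (64*t^3*e^(4*t) - 27*t^3*e^(3*t) - 48*t^2*e^(4*t) + 27*t^2*e^(3*t) + 24*t*e^(4*t) - 18*t*e^(3*t) - 6*e^(4*t) + 6*e^(3*t))/t^4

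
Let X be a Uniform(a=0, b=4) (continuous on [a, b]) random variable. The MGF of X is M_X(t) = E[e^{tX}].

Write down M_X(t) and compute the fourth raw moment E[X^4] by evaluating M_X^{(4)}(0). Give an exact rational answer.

M_X(t) = (e^(4*t) - 1)/(4*t)
D^4[M](t) = (64*t^4*e^(4*t) - 64*t^3*e^(4*t) + 48*t^2*e^(4*t) - 24*t*e^(4*t) + 6*e^(4*t) - 6)/t^5

E[X^4] = D^4[M](0) = 256/5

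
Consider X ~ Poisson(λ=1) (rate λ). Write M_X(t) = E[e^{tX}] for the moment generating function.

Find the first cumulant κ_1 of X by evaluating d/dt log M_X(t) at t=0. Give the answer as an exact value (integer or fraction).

κ_1 = K^(1)(0) = 1

M_X(t) = e^(e^(t) - 1)
K_X(t) = log M_X(t) = e^(t) - 1
K^(1)(t) = e^(t)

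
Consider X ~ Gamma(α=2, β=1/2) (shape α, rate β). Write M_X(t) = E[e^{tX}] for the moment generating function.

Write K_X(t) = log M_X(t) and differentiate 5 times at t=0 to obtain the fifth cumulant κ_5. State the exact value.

κ_5 = D^5[K](0) = 1536

M_X(t) = 1/(4*(1/2 - t)^2)
K_X(t) = log M_X(t) = -2*log(1/2 - t) - 2*log(2)
D^5[K](t) = -1536/(32*t^5 - 80*t^4 + 80*t^3 - 40*t^2 + 10*t - 1)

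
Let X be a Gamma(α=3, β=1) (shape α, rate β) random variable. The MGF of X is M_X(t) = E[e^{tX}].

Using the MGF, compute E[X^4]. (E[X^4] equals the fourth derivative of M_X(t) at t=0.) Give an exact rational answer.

M_X(t) = (1 - t)^(-3)
D^4[M](t) = -360/(t^7 - 7*t^6 + 21*t^5 - 35*t^4 + 35*t^3 - 21*t^2 + 7*t - 1)

E[X^4] = D^4[M](0) = 360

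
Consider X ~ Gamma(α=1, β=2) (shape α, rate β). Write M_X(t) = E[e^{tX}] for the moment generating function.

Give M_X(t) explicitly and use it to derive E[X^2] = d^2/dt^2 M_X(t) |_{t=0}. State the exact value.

E[X^2] = D^2[M](0) = 1/2

M_X(t) = 2/(2 - t)
D^2[M](t) = -4/(t^3 - 6*t^2 + 12*t - 8)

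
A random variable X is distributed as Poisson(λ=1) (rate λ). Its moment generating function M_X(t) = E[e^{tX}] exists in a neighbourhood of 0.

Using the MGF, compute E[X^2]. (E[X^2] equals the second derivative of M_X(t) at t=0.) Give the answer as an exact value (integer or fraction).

E[X^2] = D^2[M](0) = 2

M_X(t) = e^(e^(t) - 1)
D^2[M](t) = (e^(2*t)*e^(e^(t)) + e^(t)*e^(e^(t)))*e^(-1)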